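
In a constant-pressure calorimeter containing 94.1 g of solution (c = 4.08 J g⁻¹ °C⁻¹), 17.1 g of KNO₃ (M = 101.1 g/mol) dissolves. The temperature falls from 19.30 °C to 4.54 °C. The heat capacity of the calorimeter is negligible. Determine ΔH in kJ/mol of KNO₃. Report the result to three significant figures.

|ΔT| = |4.54 − 19.30| = 14.76 °C
|q_surr| = (94.1 × 4.08) × 14.76 = 383.928 × 14.76 = 5667 J
n(KNO₃) = 17.1 / 101.1 = 0.1691 mol
Temperature fell, so q_rxn = +|q_surr| = 5.667 kJ
ΔH = q_rxn / n = 33.51 kJ/mol

ΔH = 33.5 kJ/mol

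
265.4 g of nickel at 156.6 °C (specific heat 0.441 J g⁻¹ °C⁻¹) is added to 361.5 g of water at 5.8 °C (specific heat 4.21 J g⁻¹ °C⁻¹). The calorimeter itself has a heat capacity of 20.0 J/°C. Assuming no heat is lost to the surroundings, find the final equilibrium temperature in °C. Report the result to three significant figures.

T_f = 16.4 °C

Heat lost by nickel = heat gained by water + calorimeter.
(265.4)(0.441)(156.6 − T) = [(361.5)(4.21) + 20.0](T − 5.8)
117.0414 (156.6 − T) = 1541.915 (T − 5.8)
18329 − 117.0414 T = 1541.915 T − 8943.1
27272.1 = 1658.9564 T
T = 16.44 °C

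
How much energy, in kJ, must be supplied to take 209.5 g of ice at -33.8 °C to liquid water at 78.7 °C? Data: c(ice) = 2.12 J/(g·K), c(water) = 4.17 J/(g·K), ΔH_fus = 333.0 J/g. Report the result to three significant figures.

q1 (heat ice -33.8→0.0 °C): 209.5 × 2.12 × 33.8 = 15012 J
q2 (melt at 0 °C): 209.5 × 333.0 = 69764 J
q3 (heat water 0.0→78.7 °C): 209.5 × 4.17 × 78.7 = 68754 J
Total: 15012 + 69764 + 68754 = 153530 J = 154 kJ

q = 154 kJ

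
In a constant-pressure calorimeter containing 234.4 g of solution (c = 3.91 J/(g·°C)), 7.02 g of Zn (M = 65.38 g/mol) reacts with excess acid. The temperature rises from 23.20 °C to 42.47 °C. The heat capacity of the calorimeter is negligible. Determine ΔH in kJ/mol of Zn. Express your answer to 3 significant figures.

|ΔT| = |42.47 − 23.20| = 19.27 °C
|q_surr| = (234.4 × 3.91) × 19.27 = 916.504 × 19.27 = 17660 J
n(Zn) = 7.02 / 65.38 = 0.1074 mol
Temperature rose, so q_rxn = −|q_surr| = -17.66 kJ
ΔH = q_rxn / n = -164.4 kJ/mol

ΔH = -164 kJ/mol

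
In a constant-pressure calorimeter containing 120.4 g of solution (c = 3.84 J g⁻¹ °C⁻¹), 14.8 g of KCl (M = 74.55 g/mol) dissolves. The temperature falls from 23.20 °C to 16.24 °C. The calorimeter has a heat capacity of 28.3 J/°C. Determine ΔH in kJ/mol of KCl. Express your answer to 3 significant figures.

ΔH = 17.2 kJ/mol

|ΔT| = |16.24 − 23.20| = 6.96 °C
|q_surr| = (120.4 × 3.84 + 28.3) × 6.96 = 490.636 × 6.96 = 3415 J
n(KCl) = 14.8 / 74.55 = 0.1985 mol
Temperature fell, so q_rxn = +|q_surr| = 3.415 kJ
ΔH = q_rxn / n = 17.20 kJ/mol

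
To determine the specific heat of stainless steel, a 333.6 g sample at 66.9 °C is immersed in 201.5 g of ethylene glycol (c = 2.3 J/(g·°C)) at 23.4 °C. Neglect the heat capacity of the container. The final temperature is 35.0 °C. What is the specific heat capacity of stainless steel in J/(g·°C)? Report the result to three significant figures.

c = 0.505 J/(g·°C)

q_gained = (201.5 × 2.3) × (35.0 − 23.4) = 5376 J
q_lost = 333.6 × c × (66.9 − 35.0) = 10641.84 c
Set equal: c = 5376 / 10641.84 = 0.505 J/(g·°C)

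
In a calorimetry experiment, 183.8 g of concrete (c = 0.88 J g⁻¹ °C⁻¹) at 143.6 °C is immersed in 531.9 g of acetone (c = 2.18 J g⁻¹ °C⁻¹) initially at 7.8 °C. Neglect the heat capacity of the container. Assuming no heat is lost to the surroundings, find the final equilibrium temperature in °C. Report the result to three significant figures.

T_f = 24.4 °C

Heat lost by concrete = heat gained by acetone.
(183.8)(0.88)(143.6 − T) = (531.9)(2.18)(T − 7.8)
161.744 (143.6 − T) = 1159.542 (T − 7.8)
23226 − 161.744 T = 1159.542 T − 9044.4
32270.4 = 1321.286 T
T = 24.42 °C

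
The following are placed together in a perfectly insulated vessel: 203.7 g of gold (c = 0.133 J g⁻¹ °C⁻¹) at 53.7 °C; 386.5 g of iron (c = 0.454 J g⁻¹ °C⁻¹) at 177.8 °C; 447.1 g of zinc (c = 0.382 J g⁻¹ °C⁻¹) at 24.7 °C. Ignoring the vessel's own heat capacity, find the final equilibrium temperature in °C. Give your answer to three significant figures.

T_f = 98.8 °C

Σ mᵢcᵢ(T − Tᵢ) = 0  ⇒  T = Σ mᵢcᵢTᵢ / Σ mᵢcᵢ
Σ mᵢcᵢ = 203.7×0.133 + 386.5×0.454 + 447.1×0.382 = 373.3553
Σ mᵢcᵢTᵢ = 27.0921×53.7 + 175.471×177.8 + 170.7922×24.7 = 36872
T = 36872 / 373.3553 = 98.76 °C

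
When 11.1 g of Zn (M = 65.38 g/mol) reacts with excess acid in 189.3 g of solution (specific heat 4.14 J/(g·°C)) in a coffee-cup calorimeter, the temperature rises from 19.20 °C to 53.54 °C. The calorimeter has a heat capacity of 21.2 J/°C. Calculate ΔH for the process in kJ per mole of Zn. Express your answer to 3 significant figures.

ΔH = -163 kJ/mol

|ΔT| = |53.54 − 19.20| = 34.34 °C
|q_surr| = (189.3 × 4.14 + 21.2) × 34.34 = 804.902 × 34.34 = 27640 J
n(Zn) = 11.1 / 65.38 = 0.1698 mol
Temperature rose, so q_rxn = −|q_surr| = -27.64 kJ
ΔH = q_rxn / n = -162.8 kJ/mol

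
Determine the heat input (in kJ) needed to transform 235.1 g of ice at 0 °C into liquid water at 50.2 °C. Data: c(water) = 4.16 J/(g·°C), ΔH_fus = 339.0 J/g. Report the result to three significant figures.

q = 129 kJ

q1 (melt at 0 °C): 235.1 × 339.0 = 79699 J
q2 (heat water 0.0→50.2 °C): 235.1 × 4.16 × 50.2 = 49096 J
Total: 79699 + 49096 = 128795 J = 129 kJ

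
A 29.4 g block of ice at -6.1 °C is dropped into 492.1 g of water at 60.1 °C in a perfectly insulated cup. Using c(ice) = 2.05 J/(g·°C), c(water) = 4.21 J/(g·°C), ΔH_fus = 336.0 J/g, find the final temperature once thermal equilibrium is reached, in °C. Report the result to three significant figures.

T_f = 52.0 °C

Heat to bring ice to 0 °C and melt it: q₁ = 29.4×2.05×6.1 + 29.4×336.0 = 10246 J
Heat the water can supply cooling to 0 °C: 492.1×4.21×60.1 = 124512 J > q₁, so all ice melts.
Energy balance: 492.1×4.21×(60.1 − T) = 10246 + 29.4×4.21×(T − 0)
2071.741(60.1 − T) = 10246 + 123.774 T
124512 − 10246 = 2195.515 T
T = 114266 / 2195.515 = 52.045 °C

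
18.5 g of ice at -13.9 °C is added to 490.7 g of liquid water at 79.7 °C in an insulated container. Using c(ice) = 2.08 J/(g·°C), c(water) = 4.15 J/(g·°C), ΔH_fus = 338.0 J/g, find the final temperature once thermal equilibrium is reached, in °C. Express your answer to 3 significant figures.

Heat to bring ice to 0 °C and melt it: q₁ = 18.5×2.08×13.9 + 18.5×338.0 = 6787.9 J
Heat the water can supply cooling to 0 °C: 490.7×4.15×79.7 = 162301 J > q₁, so all ice melts.
Energy balance: 490.7×4.15×(79.7 − T) = 6787.9 + 18.5×4.15×(T − 0)
2036.405(79.7 − T) = 6787.9 + 76.775 T
162301 − 6787.9 = 2113.180 T
T = 155513.1 / 2113.180 = 73.59 °C

T_f = 73.6 °C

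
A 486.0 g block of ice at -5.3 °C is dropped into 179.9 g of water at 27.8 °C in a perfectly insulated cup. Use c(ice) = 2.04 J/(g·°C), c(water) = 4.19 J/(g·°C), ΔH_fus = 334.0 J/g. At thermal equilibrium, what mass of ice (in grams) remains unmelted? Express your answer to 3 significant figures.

m_ice remaining = 439 g

Heat to warm all ice to 0 °C: 486.0×2.04×5.3 = 5254.6 J
Heat released by water cooling to 0 °C: 179.9×4.19×27.8 = 20955 J
20955 J < 5254.6 + 486.0×334.0 = 167578.6 J, so not all ice melts; final T = 0 °C.
Heat left for melting: 20955 − 5254.6 = 15700.4 J
Mass melted = 15700.4 / 334.0 = 47.01 g
Ice remaining = 486.0 − 47.01 = 438.99 g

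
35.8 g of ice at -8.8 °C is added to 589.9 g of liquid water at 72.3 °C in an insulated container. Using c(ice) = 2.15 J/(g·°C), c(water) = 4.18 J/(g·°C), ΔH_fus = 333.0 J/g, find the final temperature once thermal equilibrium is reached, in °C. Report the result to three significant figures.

Heat to bring ice to 0 °C and melt it: q₁ = 35.8×2.15×8.8 + 35.8×333.0 = 12599 J
Heat the water can supply cooling to 0 °C: 589.9×4.18×72.3 = 178276 J > q₁, so all ice melts.
Energy balance: 589.9×4.18×(72.3 − T) = 12599 + 35.8×4.18×(T − 0)
2465.782(72.3 − T) = 12599 + 149.644 T
178276 − 12599 = 2615.426 T
T = 165677 / 2615.426 = 63.346 °C

T_f = 63.3 °C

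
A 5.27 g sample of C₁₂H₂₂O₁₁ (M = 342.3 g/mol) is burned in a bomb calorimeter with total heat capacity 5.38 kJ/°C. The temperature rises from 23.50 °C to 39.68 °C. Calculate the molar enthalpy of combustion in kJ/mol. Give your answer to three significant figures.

ΔH = -5650 kJ/mol

ΔT = 39.68 − 23.50 = 16.18 °C
q_cal = C_cal × ΔT = 5.38 × 16.18 = 87.0484 kJ
n = 5.27 / 342.3 = 0.01540 mol
q_rxn = −q_cal = -87.0484 kJ
ΔH = -87.0484 / 0.01540 = -5652 kJ/mol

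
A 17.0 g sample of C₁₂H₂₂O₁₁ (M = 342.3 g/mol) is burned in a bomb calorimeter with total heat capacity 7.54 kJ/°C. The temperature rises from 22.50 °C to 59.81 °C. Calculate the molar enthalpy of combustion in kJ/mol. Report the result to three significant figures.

ΔT = 59.81 − 22.50 = 37.31 °C
q_cal = C_cal × ΔT = 7.54 × 37.31 = 281.3174 kJ
n = 17.0 / 342.3 = 0.04966 mol
q_rxn = −q_cal = -281.3174 kJ
ΔH = -281.3174 / 0.04966 = -5664.9 kJ/mol

ΔH = -5660 kJ/mol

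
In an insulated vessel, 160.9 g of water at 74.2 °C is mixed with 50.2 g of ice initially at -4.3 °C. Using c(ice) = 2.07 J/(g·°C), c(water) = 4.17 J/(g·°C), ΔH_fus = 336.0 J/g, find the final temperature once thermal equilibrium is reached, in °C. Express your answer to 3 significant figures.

Heat to bring ice to 0 °C and melt it: q₁ = 50.2×2.07×4.3 + 50.2×336.0 = 17314 J
Heat the water can supply cooling to 0 °C: 160.9×4.17×74.2 = 49784.7 J > q₁, so all ice melts.
Energy balance: 160.9×4.17×(74.2 − T) = 17314 + 50.2×4.17×(T − 0)
670.953(74.2 − T) = 17314 + 209.334 T
49784.7 − 17314 = 880.287 T
T = 32470.7 / 880.287 = 36.89 °C

T_f = 36.9 °C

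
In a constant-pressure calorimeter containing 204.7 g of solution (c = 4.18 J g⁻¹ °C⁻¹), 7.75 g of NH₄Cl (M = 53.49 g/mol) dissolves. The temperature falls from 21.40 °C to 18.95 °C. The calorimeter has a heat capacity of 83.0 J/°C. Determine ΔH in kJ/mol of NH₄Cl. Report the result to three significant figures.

ΔH = 15.9 kJ/mol

|ΔT| = |18.95 − 21.40| = 2.45 °C
|q_surr| = (204.7 × 4.18 + 83.0) × 2.45 = 938.646 × 2.45 = 2300 J
n(NH₄Cl) = 7.75 / 53.49 = 0.1449 mol
Temperature fell, so q_rxn = +|q_surr| = 2.300 kJ
ΔH = q_rxn / n = 15.87 kJ/mol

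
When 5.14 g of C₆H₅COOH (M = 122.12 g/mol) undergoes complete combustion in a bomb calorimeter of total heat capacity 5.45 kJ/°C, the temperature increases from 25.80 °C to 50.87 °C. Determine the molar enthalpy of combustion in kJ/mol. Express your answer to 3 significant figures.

ΔT = 50.87 − 25.80 = 25.07 °C
q_cal = C_cal × ΔT = 5.45 × 25.07 = 136.6315 kJ
n = 5.14 / 122.12 = 0.04209 mol
q_rxn = −q_cal = -136.6315 kJ
ΔH = -136.6315 / 0.04209 = -3246 kJ/mol

ΔH = -3250 kJ/mol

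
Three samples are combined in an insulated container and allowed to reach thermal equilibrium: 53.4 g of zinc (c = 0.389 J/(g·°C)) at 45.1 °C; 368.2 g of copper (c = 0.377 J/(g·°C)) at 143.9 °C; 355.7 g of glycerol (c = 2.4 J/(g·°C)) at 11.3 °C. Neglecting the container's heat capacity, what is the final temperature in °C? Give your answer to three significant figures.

Σ mᵢcᵢ(T − Tᵢ) = 0  ⇒  T = Σ mᵢcᵢTᵢ / Σ mᵢcᵢ
Σ mᵢcᵢ = 53.4×0.389 + 368.2×0.377 + 355.7×2.4 = 1013.2640
Σ mᵢcᵢTᵢ = 20.7726×45.1 + 138.8114×143.9 + 853.68×11.3 = 30558
T = 30558 / 1013.2640 = 30.16 °C

T_f = 30.2 °C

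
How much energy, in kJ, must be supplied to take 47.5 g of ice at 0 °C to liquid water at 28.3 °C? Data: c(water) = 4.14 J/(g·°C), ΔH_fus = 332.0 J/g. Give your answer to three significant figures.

q1 (melt at 0 °C): 47.5 × 332.0 = 15770 J
q2 (heat water 0.0→28.3 °C): 47.5 × 4.14 × 28.3 = 5565 J
Total: 15770 + 5565 = 21335 J = 21.3 kJ

q = 21.3 kJ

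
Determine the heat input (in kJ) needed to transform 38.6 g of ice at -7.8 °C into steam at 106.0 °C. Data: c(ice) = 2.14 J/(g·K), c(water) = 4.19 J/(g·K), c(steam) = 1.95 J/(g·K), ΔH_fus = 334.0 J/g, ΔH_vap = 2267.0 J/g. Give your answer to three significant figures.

q = 118 kJ

q1 (heat ice -7.8→0.0 °C): 38.6 × 2.14 × 7.8 = 644 J
q2 (melt at 0 °C): 38.6 × 334.0 = 12892 J
q3 (heat water 0.0→100.0 °C): 38.6 × 4.19 × 100.0 = 16173 J
q4 (vaporize at 100 °C): 38.6 × 2267.0 = 87506 J
q5 (heat steam 100.0→106.0 °C): 38.6 × 1.95 × 6.0 = 452 J
Total: 644 + 12892 + 16173 + 87506 + 452 = 117667 J = 118 kJ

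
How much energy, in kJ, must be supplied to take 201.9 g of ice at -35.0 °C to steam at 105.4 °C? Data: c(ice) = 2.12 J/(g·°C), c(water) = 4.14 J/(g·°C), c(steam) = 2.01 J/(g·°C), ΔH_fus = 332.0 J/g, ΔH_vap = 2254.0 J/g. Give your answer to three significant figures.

q = 623 kJ

q1 (heat ice -35.0→0.0 °C): 201.9 × 2.12 × 35.0 = 14981 J
q2 (melt at 0 °C): 201.9 × 332.0 = 67031 J
q3 (heat water 0.0→100.0 °C): 201.9 × 4.14 × 100.0 = 83587 J
q4 (vaporize at 100 °C): 201.9 × 2254.0 = 455083 J
q5 (heat steam 100.0→105.4 °C): 201.9 × 2.01 × 5.4 = 2191 J
Total: 14981 + 67031 + 83587 + 455083 + 2191 = 622873 J = 623 kJ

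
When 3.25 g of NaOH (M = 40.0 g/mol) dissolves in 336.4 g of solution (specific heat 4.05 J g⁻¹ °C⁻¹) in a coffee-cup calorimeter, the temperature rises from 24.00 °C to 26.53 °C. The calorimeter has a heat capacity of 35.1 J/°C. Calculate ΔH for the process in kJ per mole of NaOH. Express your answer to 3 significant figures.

|ΔT| = |26.53 − 24.00| = 2.53 °C
|q_surr| = (336.4 × 4.05 + 35.1) × 2.53 = 1397.52 × 2.53 = 3536 J
n(NaOH) = 3.25 / 40.0 = 0.08125 mol
Temperature rose, so q_rxn = −|q_surr| = -3.536 kJ
ΔH = q_rxn / n = -43.52 kJ/mol

ΔH = -43.5 kJ/mol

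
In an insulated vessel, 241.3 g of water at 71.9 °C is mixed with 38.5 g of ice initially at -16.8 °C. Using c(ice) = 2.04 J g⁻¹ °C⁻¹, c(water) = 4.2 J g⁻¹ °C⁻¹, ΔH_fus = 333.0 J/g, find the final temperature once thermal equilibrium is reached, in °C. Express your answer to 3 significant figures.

Heat to bring ice to 0 °C and melt it: q₁ = 38.5×2.04×16.8 + 38.5×333.0 = 14140 J
Heat the water can supply cooling to 0 °C: 241.3×4.2×71.9 = 72867.8 J > q₁, so all ice melts.
Energy balance: 241.3×4.2×(71.9 − T) = 14140 + 38.5×4.2×(T − 0)
1013.46(71.9 − T) = 14140 + 161.7 T
72867.8 − 14140 = 1175.16 T
T = 58727.8 / 1175.16 = 49.97 °C

T_f = 50.0 °C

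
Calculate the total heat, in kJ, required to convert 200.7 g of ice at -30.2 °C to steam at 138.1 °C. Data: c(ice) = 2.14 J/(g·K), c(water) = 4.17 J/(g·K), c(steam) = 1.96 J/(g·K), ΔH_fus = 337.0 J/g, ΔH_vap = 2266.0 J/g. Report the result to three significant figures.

q1 (heat ice -30.2→0.0 °C): 200.7 × 2.14 × 30.2 = 12971 J
q2 (melt at 0 °C): 200.7 × 337.0 = 67636 J
q3 (heat water 0.0→100.0 °C): 200.7 × 4.17 × 100.0 = 83692 J
q4 (vaporize at 100 °C): 200.7 × 2266.0 = 454786 J
q5 (heat steam 100.0→138.1 °C): 200.7 × 1.96 × 38.1 = 14987 J
Total: 12971 + 67636 + 83692 + 454786 + 14987 = 634072 J = 634 kJ

q = 634 kJ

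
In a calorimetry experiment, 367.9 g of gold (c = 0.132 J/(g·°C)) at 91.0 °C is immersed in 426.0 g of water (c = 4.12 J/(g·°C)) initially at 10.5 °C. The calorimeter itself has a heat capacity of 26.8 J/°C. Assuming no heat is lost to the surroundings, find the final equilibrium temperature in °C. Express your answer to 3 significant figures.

Heat lost by gold = heat gained by water + calorimeter.
(367.9)(0.132)(91.0 − T) = [(426.0)(4.12) + 26.8](T − 10.5)
48.5628 (91.0 − T) = 1781.92 (T − 10.5)
4419.2 − 48.5628 T = 1781.92 T − 18710
23129.2 = 1830.4828 T
T = 12.64 °C

T_f = 12.6 °C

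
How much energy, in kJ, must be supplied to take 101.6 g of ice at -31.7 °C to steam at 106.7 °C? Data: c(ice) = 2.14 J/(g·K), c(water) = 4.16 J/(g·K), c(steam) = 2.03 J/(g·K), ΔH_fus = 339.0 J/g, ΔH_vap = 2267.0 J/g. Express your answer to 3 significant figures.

q1 (heat ice -31.7→0.0 °C): 101.6 × 2.14 × 31.7 = 6892 J
q2 (melt at 0 °C): 101.6 × 339.0 = 34442 J
q3 (heat water 0.0→100.0 °C): 101.6 × 4.16 × 100.0 = 42266 J
q4 (vaporize at 100 °C): 101.6 × 2267.0 = 230327 J
q5 (heat steam 100.0→106.7 °C): 101.6 × 2.03 × 6.7 = 1382 J
Total: 6892 + 34442 + 42266 + 230327 + 1382 = 315309 J = 315 kJ

q = 315 kJ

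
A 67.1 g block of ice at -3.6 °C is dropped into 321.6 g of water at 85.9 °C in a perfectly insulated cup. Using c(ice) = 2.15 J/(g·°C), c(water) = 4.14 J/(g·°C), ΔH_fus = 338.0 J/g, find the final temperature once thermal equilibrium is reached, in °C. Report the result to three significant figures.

T_f = 56.7 °C

Heat to bring ice to 0 °C and melt it: q₁ = 67.1×2.15×3.6 + 67.1×338.0 = 23199 J
Heat the water can supply cooling to 0 °C: 321.6×4.14×85.9 = 114369 J > q₁, so all ice melts.
Energy balance: 321.6×4.14×(85.9 − T) = 23199 + 67.1×4.14×(T − 0)
1331.424(85.9 − T) = 23199 + 277.794 T
114369 − 23199 = 1609.218 T
T = 91170 / 1609.218 = 56.65 °C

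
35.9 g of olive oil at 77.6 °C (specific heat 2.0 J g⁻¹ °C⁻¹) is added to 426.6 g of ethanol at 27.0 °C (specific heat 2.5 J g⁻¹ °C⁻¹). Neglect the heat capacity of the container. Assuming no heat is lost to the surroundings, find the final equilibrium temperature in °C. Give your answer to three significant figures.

T_f = 30.2 °C

Heat lost by olive oil = heat gained by ethanol.
(35.9)(2.0)(77.6 − T) = (426.6)(2.5)(T − 27.0)
71.8 (77.6 − T) = 1066.5 (T − 27.0)
5571.7 − 71.8 T = 1066.5 T − 28796
34367.7 = 1138.3 T
T = 30.19 °C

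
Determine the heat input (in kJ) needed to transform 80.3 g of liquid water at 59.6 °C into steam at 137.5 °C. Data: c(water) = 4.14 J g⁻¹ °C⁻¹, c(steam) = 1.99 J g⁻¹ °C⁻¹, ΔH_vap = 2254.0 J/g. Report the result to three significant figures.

q = 200 kJ

q1 (heat water 59.6→100.0 °C): 80.3 × 4.14 × 40.4 = 13431 J
q2 (vaporize at 100 °C): 80.3 × 2254.0 = 180996 J
q3 (heat steam 100.0→137.5 °C): 80.3 × 1.99 × 37.5 = 5992 J
Total: 13431 + 180996 + 5992 = 200419 J = 200 kJ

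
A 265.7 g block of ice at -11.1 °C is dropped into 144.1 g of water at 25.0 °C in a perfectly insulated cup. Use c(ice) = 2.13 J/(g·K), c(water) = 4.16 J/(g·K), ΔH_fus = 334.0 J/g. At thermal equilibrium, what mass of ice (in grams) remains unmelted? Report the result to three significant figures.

Heat to warm all ice to 0 °C: 265.7×2.13×11.1 = 6281.9 J
Heat released by water cooling to 0 °C: 144.1×4.16×25.0 = 14986 J
14986 J < 6281.9 + 265.7×334.0 = 95025.7 J, so not all ice melts; final T = 0 °C.
Heat left for melting: 14986 − 6281.9 = 8704.1 J
Mass melted = 8704.1 / 334.0 = 26.06 g
Ice remaining = 265.7 − 26.06 = 239.64 g

m_ice remaining = 240 g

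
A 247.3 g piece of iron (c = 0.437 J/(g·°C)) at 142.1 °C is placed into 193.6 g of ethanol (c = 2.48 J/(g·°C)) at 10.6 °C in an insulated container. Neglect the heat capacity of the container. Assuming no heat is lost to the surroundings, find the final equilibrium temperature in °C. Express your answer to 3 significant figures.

Heat lost by iron = heat gained by ethanol.
(247.3)(0.437)(142.1 − T) = (193.6)(2.48)(T − 10.6)
108.0701 (142.1 − T) = 480.128 (T − 10.6)
15357 − 108.0701 T = 480.128 T − 5089.4
20446.4 = 588.1981 T
T = 34.76 °C

T_f = 34.8 °C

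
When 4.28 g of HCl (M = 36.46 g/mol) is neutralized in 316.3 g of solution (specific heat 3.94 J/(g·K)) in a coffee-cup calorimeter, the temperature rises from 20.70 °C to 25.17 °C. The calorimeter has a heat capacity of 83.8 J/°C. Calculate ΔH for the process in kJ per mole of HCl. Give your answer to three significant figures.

|ΔT| = |25.17 − 20.70| = 4.47 °C
|q_surr| = (316.3 × 3.94 + 83.8) × 4.47 = 1330.022 × 4.47 = 5945 J
n(HCl) = 4.28 / 36.46 = 0.1174 mol
Temperature rose, so q_rxn = −|q_surr| = -5.945 kJ
ΔH = q_rxn / n = -50.64 kJ/mol

ΔH = -50.6 kJ/mol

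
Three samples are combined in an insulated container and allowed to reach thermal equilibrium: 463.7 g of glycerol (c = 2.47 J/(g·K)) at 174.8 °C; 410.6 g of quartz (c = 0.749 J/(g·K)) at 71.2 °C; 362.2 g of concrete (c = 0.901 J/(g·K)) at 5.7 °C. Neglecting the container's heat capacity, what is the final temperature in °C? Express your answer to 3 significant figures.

T_f = 126 °C

Σ mᵢcᵢ(T − Tᵢ) = 0  ⇒  T = Σ mᵢcᵢTᵢ / Σ mᵢcᵢ
Σ mᵢcᵢ = 463.7×2.47 + 410.6×0.749 + 362.2×0.901 = 1779.2206
Σ mᵢcᵢTᵢ = 1145.339×174.8 + 307.5394×71.2 + 326.3422×5.7 = 223960
T = 223960 / 1779.2206 = 125.9 °C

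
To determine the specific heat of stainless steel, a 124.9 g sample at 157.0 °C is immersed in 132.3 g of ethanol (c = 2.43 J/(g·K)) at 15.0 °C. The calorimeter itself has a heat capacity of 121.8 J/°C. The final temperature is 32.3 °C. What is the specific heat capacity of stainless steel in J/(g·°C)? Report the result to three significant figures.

q_gained = (132.3 × 2.43 + 121.8) × (32.3 − 15.0) = 7669 J
q_lost = 124.9 × c × (157.0 − 32.3) = 15575.03 c
Set equal: c = 7669 / 15575.03 = 0.492 J/(g·°C)

c = 0.492 J/(g·°C)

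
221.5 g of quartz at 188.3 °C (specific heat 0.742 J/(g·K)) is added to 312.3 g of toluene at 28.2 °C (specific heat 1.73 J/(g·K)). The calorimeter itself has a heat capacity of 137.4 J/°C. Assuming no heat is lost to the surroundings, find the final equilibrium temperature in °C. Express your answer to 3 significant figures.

T_f = 59.4 °C

Heat lost by quartz = heat gained by toluene + calorimeter.
(221.5)(0.742)(188.3 − T) = [(312.3)(1.73) + 137.4](T − 28.2)
164.353 (188.3 − T) = 677.679 (T − 28.2)
30947.7 − 164.353 T = 677.679 T − 19110.5
50058.2 = 842.032 T
T = 59.449 °C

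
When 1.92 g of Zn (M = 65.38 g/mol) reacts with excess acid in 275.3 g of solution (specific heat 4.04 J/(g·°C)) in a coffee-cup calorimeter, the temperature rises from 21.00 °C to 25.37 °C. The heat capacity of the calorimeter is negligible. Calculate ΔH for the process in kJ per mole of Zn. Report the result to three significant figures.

ΔH = -166 kJ/mol

|ΔT| = |25.37 − 21.00| = 4.37 °C
|q_surr| = (275.3 × 4.04) × 4.37 = 1112.212 × 4.37 = 4860.4 J
n(Zn) = 1.92 / 65.38 = 0.029367 mol
Temperature rose, so q_rxn = −|q_surr| = -4.8604 kJ
ΔH = q_rxn / n = -165.5 kJ/mol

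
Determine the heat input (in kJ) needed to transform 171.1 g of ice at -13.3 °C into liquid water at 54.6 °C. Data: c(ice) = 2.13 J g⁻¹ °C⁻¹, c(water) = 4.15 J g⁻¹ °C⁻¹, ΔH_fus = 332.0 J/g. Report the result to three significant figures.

q1 (heat ice -13.3→0.0 °C): 171.1 × 2.13 × 13.3 = 4847 J
q2 (melt at 0 °C): 171.1 × 332.0 = 56805 J
q3 (heat water 0.0→54.6 °C): 171.1 × 4.15 × 54.6 = 38770 J
Total: 4847 + 56805 + 38770 = 100422 J = 100 kJ

q = 100 kJ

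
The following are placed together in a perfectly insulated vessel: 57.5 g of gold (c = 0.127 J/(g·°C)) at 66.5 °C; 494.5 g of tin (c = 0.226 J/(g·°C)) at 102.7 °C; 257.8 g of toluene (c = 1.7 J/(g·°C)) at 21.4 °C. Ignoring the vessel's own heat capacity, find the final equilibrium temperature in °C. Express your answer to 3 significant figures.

T_f = 38.3 °C

Σ mᵢcᵢ(T − Tᵢ) = 0  ⇒  T = Σ mᵢcᵢTᵢ / Σ mᵢcᵢ
Σ mᵢcᵢ = 57.5×0.127 + 494.5×0.226 + 257.8×1.7 = 557.3195
Σ mᵢcᵢTᵢ = 7.3025×66.5 + 111.757×102.7 + 438.26×21.4 = 21342
T = 21342 / 557.3195 = 38.29 °C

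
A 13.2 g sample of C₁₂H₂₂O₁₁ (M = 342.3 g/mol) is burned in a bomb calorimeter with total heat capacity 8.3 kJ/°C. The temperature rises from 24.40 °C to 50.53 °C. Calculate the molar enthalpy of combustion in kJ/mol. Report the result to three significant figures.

ΔH = -5620 kJ/mol

ΔT = 50.53 − 24.40 = 26.13 °C
q_cal = C_cal × ΔT = 8.3 × 26.13 = 216.879 kJ
n = 13.2 / 342.3 = 0.03856 mol
q_rxn = −q_cal = -216.879 kJ
ΔH = -216.879 / 0.03856 = -5624 kJ/mol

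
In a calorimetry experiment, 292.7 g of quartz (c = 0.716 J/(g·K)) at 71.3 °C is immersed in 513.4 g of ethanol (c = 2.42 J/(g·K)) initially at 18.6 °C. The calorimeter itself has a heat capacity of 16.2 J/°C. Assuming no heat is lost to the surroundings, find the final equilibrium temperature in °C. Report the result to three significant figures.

T_f = 26.1 °C

Heat lost by quartz = heat gained by ethanol + calorimeter.
(292.7)(0.716)(71.3 − T) = [(513.4)(2.42) + 16.2](T − 18.6)
209.5732 (71.3 − T) = 1258.628 (T − 18.6)
14943 − 209.5732 T = 1258.628 T − 23410
38353 = 1468.2012 T
T = 26.12 °C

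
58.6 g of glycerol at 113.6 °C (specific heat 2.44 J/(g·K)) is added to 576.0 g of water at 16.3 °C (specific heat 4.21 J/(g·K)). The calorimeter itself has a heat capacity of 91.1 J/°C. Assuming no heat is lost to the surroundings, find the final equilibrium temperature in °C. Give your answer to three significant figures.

T_f = 21.5 °C

Heat lost by glycerol = heat gained by water + calorimeter.
(58.6)(2.44)(113.6 − T) = [(576.0)(4.21) + 91.1](T − 16.3)
142.984 (113.6 − T) = 2516.06 (T − 16.3)
16243 − 142.984 T = 2516.06 T − 41012
57255 = 2659.044 T
T = 21.53 °C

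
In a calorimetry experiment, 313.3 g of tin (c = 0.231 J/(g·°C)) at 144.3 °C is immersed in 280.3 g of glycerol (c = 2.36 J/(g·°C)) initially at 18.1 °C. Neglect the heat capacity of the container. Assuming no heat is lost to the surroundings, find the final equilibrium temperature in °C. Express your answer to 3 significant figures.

Heat lost by tin = heat gained by glycerol.
(313.3)(0.231)(144.3 − T) = (280.3)(2.36)(T − 18.1)
72.3723 (144.3 − T) = 661.508 (T − 18.1)
10443 − 72.3723 T = 661.508 T − 11973
22416 = 733.8803 T
T = 30.54 °C

T_f = 30.5 °C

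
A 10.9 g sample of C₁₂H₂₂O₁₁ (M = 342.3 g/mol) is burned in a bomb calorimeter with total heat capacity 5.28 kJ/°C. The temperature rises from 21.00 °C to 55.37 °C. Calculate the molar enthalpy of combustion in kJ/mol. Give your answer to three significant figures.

ΔH = -5700 kJ/mol

ΔT = 55.37 − 21.00 = 34.37 °C
q_cal = C_cal × ΔT = 5.28 × 34.37 = 181.4736 kJ
n = 10.9 / 342.3 = 0.03184 mol
q_rxn = −q_cal = -181.4736 kJ
ΔH = -181.4736 / 0.03184 = -5700 kJ/mol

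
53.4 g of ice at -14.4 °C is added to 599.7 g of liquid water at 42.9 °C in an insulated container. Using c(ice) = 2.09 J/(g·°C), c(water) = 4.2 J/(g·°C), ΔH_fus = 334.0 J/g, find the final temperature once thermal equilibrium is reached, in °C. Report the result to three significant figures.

Heat to bring ice to 0 °C and melt it: q₁ = 53.4×2.09×14.4 + 53.4×334.0 = 19443 J
Heat the water can supply cooling to 0 °C: 599.7×4.2×42.9 = 108054 J > q₁, so all ice melts.
Energy balance: 599.7×4.2×(42.9 − T) = 19443 + 53.4×4.2×(T − 0)
2518.74(42.9 − T) = 19443 + 224.28 T
108054 − 19443 = 2743.02 T
T = 88611 / 2743.02 = 32.30 °C

T_f = 32.3 °C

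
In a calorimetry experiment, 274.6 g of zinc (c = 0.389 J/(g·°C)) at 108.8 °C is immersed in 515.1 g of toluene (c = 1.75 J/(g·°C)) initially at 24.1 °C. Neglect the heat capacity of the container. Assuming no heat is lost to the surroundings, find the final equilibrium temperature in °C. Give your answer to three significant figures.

Heat lost by zinc = heat gained by toluene.
(274.6)(0.389)(108.8 − T) = (515.1)(1.75)(T − 24.1)
106.8194 (108.8 − T) = 901.425 (T − 24.1)
11622 − 106.8194 T = 901.425 T − 21724
33346 = 1008.2444 T
T = 33.07 °C

T_f = 33.1 °C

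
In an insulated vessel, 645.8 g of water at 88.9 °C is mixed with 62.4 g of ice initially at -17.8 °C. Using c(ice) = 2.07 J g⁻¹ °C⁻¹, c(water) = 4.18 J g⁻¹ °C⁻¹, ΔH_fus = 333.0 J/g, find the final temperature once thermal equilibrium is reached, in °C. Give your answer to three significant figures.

Heat to bring ice to 0 °C and melt it: q₁ = 62.4×2.07×17.8 + 62.4×333.0 = 23078 J
Heat the water can supply cooling to 0 °C: 645.8×4.18×88.9 = 239981 J > q₁, so all ice melts.
Energy balance: 645.8×4.18×(88.9 − T) = 23078 + 62.4×4.18×(T − 0)
2699.444(88.9 − T) = 23078 + 260.832 T
239981 − 23078 = 2960.276 T
T = 216903 / 2960.276 = 73.27 °C

T_f = 73.3 °C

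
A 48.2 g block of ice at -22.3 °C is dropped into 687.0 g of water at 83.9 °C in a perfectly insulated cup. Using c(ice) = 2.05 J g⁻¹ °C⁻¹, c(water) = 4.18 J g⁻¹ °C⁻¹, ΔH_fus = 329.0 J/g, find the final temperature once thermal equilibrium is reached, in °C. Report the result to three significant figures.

T_f = 72.5 °C

Heat to bring ice to 0 °C and melt it: q₁ = 48.2×2.05×22.3 + 48.2×329.0 = 18061 J
Heat the water can supply cooling to 0 °C: 687.0×4.18×83.9 = 240932 J > q₁, so all ice melts.
Energy balance: 687.0×4.18×(83.9 − T) = 18061 + 48.2×4.18×(T − 0)
2871.66(83.9 − T) = 18061 + 201.476 T
240932 − 18061 = 3073.136 T
T = 222871 / 3073.136 = 72.52 °C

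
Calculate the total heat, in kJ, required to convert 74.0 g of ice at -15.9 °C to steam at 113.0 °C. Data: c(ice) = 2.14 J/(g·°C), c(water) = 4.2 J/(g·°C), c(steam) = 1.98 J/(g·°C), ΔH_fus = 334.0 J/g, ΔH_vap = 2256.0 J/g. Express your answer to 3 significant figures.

q1 (heat ice -15.9→0.0 °C): 74.0 × 2.14 × 15.9 = 2518 J
q2 (melt at 0 °C): 74.0 × 334.0 = 24716 J
q3 (heat water 0.0→100.0 °C): 74.0 × 4.2 × 100.0 = 31080 J
q4 (vaporize at 100 °C): 74.0 × 2256.0 = 166944 J
q5 (heat steam 100.0→113.0 °C): 74.0 × 1.98 × 13.0 = 1905 J
Total: 2518 + 24716 + 31080 + 166944 + 1905 = 227163 J = 227 kJ

q = 227 kJ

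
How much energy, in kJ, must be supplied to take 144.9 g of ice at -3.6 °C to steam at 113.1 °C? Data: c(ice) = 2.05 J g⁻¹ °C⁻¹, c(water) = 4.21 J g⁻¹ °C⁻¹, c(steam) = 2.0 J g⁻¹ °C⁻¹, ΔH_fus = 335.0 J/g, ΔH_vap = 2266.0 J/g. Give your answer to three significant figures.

q = 443 kJ

q1 (heat ice -3.6→0.0 °C): 144.9 × 2.05 × 3.6 = 1069 J
q2 (melt at 0 °C): 144.9 × 335.0 = 48542 J
q3 (heat water 0.0→100.0 °C): 144.9 × 4.21 × 100.0 = 61003 J
q4 (vaporize at 100 °C): 144.9 × 2266.0 = 328343 J
q5 (heat steam 100.0→113.1 °C): 144.9 × 2.0 × 13.1 = 3796 J
Total: 1069 + 48542 + 61003 + 328343 + 3796 = 442753 J = 443 kJ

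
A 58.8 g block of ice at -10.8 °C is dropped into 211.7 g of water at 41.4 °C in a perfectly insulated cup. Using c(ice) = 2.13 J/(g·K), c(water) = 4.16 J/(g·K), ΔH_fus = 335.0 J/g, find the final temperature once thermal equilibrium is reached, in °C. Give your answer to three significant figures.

Heat to bring ice to 0 °C and melt it: q₁ = 58.8×2.13×10.8 + 58.8×335.0 = 21051 J
Heat the water can supply cooling to 0 °C: 211.7×4.16×41.4 = 36459.8 J > q₁, so all ice melts.
Energy balance: 211.7×4.16×(41.4 − T) = 21051 + 58.8×4.16×(T − 0)
880.672(41.4 − T) = 21051 + 244.608 T
36459.8 − 21051 = 1125.280 T
T = 15408.8 / 1125.280 = 13.69 °C

T_f = 13.7 °C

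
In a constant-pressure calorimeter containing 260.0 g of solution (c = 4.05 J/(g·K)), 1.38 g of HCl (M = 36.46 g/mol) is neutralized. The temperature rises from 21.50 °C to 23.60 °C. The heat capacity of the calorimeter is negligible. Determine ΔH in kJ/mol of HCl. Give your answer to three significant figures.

|ΔT| = |23.60 − 21.50| = 2.10 °C
|q_surr| = (260.0 × 4.05) × 2.10 = 1053 × 2.10 = 2211 J
n(HCl) = 1.38 / 36.46 = 0.03785 mol
Temperature rose, so q_rxn = −|q_surr| = -2.211 kJ
ΔH = q_rxn / n = -58.41 kJ/mol

ΔH = -58.4 kJ/mol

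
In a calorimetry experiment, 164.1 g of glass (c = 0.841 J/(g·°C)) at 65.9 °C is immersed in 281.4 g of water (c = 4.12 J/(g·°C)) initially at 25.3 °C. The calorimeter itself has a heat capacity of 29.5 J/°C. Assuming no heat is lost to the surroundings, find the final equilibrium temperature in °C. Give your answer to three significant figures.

Heat lost by glass = heat gained by water + calorimeter.
(164.1)(0.841)(65.9 − T) = [(281.4)(4.12) + 29.5](T − 25.3)
138.0081 (65.9 − T) = 1188.868 (T − 25.3)
9094.7 − 138.0081 T = 1188.868 T − 30078
39172.7 = 1326.8761 T
T = 29.52 °C

T_f = 29.5 °C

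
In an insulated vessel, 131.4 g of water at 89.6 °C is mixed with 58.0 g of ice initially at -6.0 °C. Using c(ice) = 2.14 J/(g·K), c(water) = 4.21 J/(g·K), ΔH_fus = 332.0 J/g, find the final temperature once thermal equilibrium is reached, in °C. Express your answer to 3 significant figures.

Heat to bring ice to 0 °C and melt it: q₁ = 58.0×2.14×6.0 + 58.0×332.0 = 20001 J
Heat the water can supply cooling to 0 °C: 131.4×4.21×89.6 = 49566.2 J > q₁, so all ice melts.
Energy balance: 131.4×4.21×(89.6 − T) = 20001 + 58.0×4.21×(T − 0)
553.194(89.6 − T) = 20001 + 244.18 T
49566.2 − 20001 = 797.374 T
T = 29565.2 / 797.374 = 37.08 °C

T_f = 37.1 °C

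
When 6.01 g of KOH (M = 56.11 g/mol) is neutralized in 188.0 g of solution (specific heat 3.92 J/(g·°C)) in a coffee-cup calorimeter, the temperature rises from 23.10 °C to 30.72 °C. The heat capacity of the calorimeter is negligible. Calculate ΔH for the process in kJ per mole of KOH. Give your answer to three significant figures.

ΔH = -52.4 kJ/mol

|ΔT| = |30.72 − 23.10| = 7.62 °C
|q_surr| = (188.0 × 3.92) × 7.62 = 736.96 × 7.62 = 5616 J
n(KOH) = 6.01 / 56.11 = 0.1071 mol
Temperature rose, so q_rxn = −|q_surr| = -5.616 kJ
ΔH = q_rxn / n = -52.44 kJ/mol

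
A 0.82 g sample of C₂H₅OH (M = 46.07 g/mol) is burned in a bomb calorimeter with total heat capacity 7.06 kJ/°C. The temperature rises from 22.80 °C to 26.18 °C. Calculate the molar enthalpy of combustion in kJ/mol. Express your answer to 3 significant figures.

ΔH = -1340 kJ/mol

ΔT = 26.18 − 22.80 = 3.38 °C
q_cal = C_cal × ΔT = 7.06 × 3.38 = 23.8628 kJ
n = 0.82 / 46.07 = 0.01780 mol
q_rxn = −q_cal = -23.8628 kJ
ΔH = -23.8628 / 0.01780 = -1341 kJ/mol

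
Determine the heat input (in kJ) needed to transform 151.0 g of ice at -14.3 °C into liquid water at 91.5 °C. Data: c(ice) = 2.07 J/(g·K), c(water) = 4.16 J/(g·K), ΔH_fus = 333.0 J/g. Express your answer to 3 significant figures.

q1 (heat ice -14.3→0.0 °C): 151.0 × 2.07 × 14.3 = 4470 J
q2 (melt at 0 °C): 151.0 × 333.0 = 50283 J
q3 (heat water 0.0→91.5 °C): 151.0 × 4.16 × 91.5 = 57477 J
Total: 4470 + 50283 + 57477 = 112230 J = 112 kJ

q = 112 kJ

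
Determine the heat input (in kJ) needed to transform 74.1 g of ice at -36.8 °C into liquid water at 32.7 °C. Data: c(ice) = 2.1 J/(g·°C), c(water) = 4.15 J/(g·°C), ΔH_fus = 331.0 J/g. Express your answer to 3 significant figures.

q1 (heat ice -36.8→0.0 °C): 74.1 × 2.1 × 36.8 = 5726 J
q2 (melt at 0 °C): 74.1 × 331.0 = 24527 J
q3 (heat water 0.0→32.7 °C): 74.1 × 4.15 × 32.7 = 10056 J
Total: 5726 + 24527 + 10056 = 40309 J = 40.3 kJ

q = 40.3 kJ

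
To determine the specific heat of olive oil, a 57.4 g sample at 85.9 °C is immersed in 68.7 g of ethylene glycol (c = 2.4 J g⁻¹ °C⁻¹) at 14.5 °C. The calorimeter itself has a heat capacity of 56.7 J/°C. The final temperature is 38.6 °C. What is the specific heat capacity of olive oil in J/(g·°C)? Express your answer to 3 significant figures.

q_gained = (68.7 × 2.4 + 56.7) × (38.6 − 14.5) = 5340 J
q_lost = 57.4 × c × (85.9 − 38.6) = 2715.02 c
Set equal: c = 5340 / 2715.02 = 1.97 J/(g·°C)

c = 1.97 J/(g·°C)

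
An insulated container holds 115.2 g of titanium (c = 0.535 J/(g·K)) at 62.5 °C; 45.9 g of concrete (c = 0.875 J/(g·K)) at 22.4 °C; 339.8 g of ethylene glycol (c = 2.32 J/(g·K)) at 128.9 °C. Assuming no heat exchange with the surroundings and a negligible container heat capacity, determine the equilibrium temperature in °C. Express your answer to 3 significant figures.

T_f = 119 °C

Σ mᵢcᵢ(T − Tᵢ) = 0  ⇒  T = Σ mᵢcᵢTᵢ / Σ mᵢcᵢ
Σ mᵢcᵢ = 115.2×0.535 + 45.9×0.875 + 339.8×2.32 = 890.1305
Σ mᵢcᵢTᵢ = 61.632×62.5 + 40.1625×22.4 + 788.336×128.9 = 106370
T = 106370 / 890.1305 = 119.499 °C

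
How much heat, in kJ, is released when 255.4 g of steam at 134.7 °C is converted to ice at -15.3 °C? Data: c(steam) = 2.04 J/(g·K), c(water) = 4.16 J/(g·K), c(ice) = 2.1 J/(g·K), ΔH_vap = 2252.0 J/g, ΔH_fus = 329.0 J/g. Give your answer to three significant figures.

q1 (cool steam 134.7→100 °C): 255.4 × 2.04 × 34.7 = 18079 J
q2 (condense at 100 °C): 255.4 × 2252.0 = 575161 J
q3 (cool water 100→0 °C): 255.4 × 4.16 × 100.0 = 106246 J
q4 (freeze at 0 °C): 255.4 × 329.0 = 84027 J
q5 (cool ice 0→-15.3 °C): 255.4 × 2.1 × 15.3 = 8206 J
Total: 18079 + 575161 + 106246 + 84027 + 8206 = 791719 J = 792 kJ

q = 792 kJ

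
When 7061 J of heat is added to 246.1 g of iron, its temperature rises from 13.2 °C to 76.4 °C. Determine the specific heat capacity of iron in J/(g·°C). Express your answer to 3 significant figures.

c = q / (m ΔT) = 7061 / (246.1 × 63.2)
c = 7061 / 15553.52 = 0.454 J/(g·°C)

c = 0.454 J/(g·°C)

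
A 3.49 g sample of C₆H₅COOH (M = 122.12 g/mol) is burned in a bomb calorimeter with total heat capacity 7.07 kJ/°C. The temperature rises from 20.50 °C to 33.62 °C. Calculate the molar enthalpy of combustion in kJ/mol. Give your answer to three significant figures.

ΔT = 33.62 − 20.50 = 13.12 °C
q_cal = C_cal × ΔT = 7.07 × 13.12 = 92.7584 kJ
n = 3.49 / 122.12 = 0.02858 mol
q_rxn = −q_cal = -92.7584 kJ
ΔH = -92.7584 / 0.02858 = -3246 kJ/mol

ΔH = -3250 kJ/mol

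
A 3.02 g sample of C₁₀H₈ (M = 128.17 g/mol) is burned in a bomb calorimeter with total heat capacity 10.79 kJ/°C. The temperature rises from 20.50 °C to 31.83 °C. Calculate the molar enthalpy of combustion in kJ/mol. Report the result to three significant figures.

ΔT = 31.83 − 20.50 = 11.33 °C
q_cal = C_cal × ΔT = 10.79 × 11.33 = 122.2507 kJ
n = 3.02 / 128.17 = 0.02356 mol
q_rxn = −q_cal = -122.2507 kJ
ΔH = -122.2507 / 0.02356 = -5189 kJ/mol

ΔH = -5190 kJ/mol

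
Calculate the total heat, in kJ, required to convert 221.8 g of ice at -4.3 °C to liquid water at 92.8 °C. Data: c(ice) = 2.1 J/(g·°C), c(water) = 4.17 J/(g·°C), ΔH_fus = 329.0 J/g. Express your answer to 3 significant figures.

q = 161 kJ

q1 (heat ice -4.3→0.0 °C): 221.8 × 2.1 × 4.3 = 2003 J
q2 (melt at 0 °C): 221.8 × 329.0 = 72972 J
q3 (heat water 0.0→92.8 °C): 221.8 × 4.17 × 92.8 = 85831 J
Total: 2003 + 72972 + 85831 = 160806 J = 161 kJ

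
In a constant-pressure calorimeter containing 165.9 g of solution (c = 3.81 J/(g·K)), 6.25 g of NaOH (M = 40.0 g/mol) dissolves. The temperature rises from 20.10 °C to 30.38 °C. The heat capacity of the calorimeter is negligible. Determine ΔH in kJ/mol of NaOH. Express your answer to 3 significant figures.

ΔH = -41.6 kJ/mol

|ΔT| = |30.38 − 20.10| = 10.28 °C
|q_surr| = (165.9 × 3.81) × 10.28 = 632.079 × 10.28 = 6498 J
n(NaOH) = 6.25 / 40.0 = 0.1563 mol
Temperature rose, so q_rxn = −|q_surr| = -6.498 kJ
ΔH = q_rxn / n = -41.57 kJ/mol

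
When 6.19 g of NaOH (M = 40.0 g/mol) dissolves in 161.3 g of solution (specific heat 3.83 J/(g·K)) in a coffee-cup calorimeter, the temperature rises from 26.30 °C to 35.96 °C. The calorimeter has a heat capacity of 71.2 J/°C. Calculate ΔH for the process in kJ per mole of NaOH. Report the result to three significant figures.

ΔH = -43.0 kJ/mol

|ΔT| = |35.96 − 26.30| = 9.66 °C
|q_surr| = (161.3 × 3.83 + 71.2) × 9.66 = 688.979 × 9.66 = 6656 J
n(NaOH) = 6.19 / 40.0 = 0.1548 mol
Temperature rose, so q_rxn = −|q_surr| = -6.656 kJ
ΔH = q_rxn / n = -43.00 kJ/mol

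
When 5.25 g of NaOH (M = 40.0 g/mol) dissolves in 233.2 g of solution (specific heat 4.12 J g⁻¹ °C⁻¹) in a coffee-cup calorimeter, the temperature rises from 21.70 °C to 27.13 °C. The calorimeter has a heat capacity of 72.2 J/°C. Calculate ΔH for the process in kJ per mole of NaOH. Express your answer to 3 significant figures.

|ΔT| = |27.13 − 21.70| = 5.43 °C
|q_surr| = (233.2 × 4.12 + 72.2) × 5.43 = 1032.984 × 5.43 = 5609 J
n(NaOH) = 5.25 / 40.0 = 0.1313 mol
Temperature rose, so q_rxn = −|q_surr| = -5.609 kJ
ΔH = q_rxn / n = -42.72 kJ/mol

ΔH = -42.7 kJ/mol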